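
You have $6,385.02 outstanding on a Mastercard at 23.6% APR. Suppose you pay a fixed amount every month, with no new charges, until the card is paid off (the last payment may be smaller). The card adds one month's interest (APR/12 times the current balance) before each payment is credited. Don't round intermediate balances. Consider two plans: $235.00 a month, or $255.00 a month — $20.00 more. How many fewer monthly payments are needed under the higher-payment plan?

5 fewer payments

Monthly rate r = 23.6%/12 = 1.96667% = 0.0196667.
At $235.00/mo: n = ⌈−ln(1 − rB₀/P)/ln(1+r)⌉ = 40 payments (last $57.91); total interest = total paid − $6,385.02 = $2,837.89.
At $255.00/mo: 35 payments (last $209.37); total interest $2,494.35.
Payments saved = 40 − 35 = 5.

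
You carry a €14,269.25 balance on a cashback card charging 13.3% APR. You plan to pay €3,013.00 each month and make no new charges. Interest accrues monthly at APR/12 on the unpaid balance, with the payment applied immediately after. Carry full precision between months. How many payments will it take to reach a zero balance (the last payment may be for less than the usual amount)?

Monthly rate r = 13.3%/12 = 1.10833% = 0.0110833.
Recurrence: B ← B·(1+r) − €3,013.00.
Month 1: interest €158.15; balance after payment €11,414.40.
Month 2: interest €126.51; balance after payment €8,527.91.
Month 3: interest €94.52; balance after payment €5,609.43.
Month 4: interest €62.17; balance after payment €2,658.60.
Month 5: interest €29.47; balance after payment €0.00.

5 payments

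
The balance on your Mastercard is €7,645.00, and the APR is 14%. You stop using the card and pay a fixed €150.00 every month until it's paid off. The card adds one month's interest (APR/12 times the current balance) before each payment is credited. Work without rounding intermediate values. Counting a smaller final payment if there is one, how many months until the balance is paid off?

Monthly rate r = 14%/12 = 1.16667% = 0.0116667.
Recurrence: B ← B·(1+r) − €150.00.
Month 1: interest €89.19; balance after payment €7,584.19.
Month 2: interest €88.48; balance after payment €7,522.67.
Closed form: n = −ln(1 − rB₀/P)/ln(1+r) = −ln(0.40539)/ln(1.01167) ≈ 77.843, so the balance reaches zero during payment 78.

78 months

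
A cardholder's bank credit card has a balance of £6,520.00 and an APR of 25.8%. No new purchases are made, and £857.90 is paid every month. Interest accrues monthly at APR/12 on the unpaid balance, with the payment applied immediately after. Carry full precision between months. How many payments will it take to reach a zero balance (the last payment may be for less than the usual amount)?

Monthly rate r = 25.8%/12 = 2.15% = 0.0215.
Recurrence: B ← B·(1+r) − £857.90.
Month 1: interest £140.18; balance after payment £5,802.28.
Month 2: interest £124.75; balance after payment £5,069.13.
Closed form: n = −ln(1 − rB₀/P)/ln(1+r) = −ln(0.8366)/ln(1.0215) ≈ 8.387, so the balance reaches zero during payment 9.

9 months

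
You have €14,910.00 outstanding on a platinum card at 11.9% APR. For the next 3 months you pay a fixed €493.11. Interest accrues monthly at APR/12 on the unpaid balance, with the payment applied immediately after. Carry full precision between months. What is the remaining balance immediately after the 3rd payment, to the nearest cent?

€13,863.94

Monthly rate r = 11.9%/12 = 0.991667% = 0.00991667.
Each month: B ← B·(1+r) − €493.11.
Month 1: interest €147.86; balance after payment €14,564.75.
Month 2: interest €144.43; balance after payment €14,216.07.
Month 3: interest €140.98; balance after payment €13,863.94.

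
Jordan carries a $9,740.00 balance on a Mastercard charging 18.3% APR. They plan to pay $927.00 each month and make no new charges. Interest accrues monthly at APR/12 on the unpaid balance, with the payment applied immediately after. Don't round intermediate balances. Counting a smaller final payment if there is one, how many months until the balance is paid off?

Monthly rate r = 18.3%/12 = 1.525% = 0.01525.
Recurrence: B ← B·(1+r) − $927.00.
Month 1: interest $148.54; balance after payment $8,961.53.
Month 2: interest $136.66; balance after payment $8,171.20.
Closed form: n = −ln(1 − rB₀/P)/ln(1+r) = −ln(0.83977)/ln(1.01525) ≈ 11.538, so the balance reaches zero during payment 12.

12 payments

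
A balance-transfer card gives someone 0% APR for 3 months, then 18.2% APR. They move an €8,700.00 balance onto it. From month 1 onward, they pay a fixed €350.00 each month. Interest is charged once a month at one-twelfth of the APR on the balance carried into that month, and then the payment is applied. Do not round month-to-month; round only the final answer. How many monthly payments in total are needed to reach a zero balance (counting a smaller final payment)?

Promo months 1–3 at r₀ = 0%/12 = 0; months 4+ at r₁ = 18.2%/12 = 0.0151667.
After month 3 (no interest yet): B = €8,700.00 − 3·€350.00 = €7,650.00.
Then at r₁ with €350.00/mo: n₂ = −ln(1 − r₁·B/P)/ln(1+r₁) ≈ 26.75 → 27 more payments.

30 months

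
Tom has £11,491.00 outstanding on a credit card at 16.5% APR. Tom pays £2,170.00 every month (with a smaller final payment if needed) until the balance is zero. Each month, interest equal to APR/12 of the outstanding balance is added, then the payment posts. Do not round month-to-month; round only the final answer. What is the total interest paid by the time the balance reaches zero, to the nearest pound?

£525

Monthly rate r = 16.5%/12 = 1.375% = 0.01375.
Payoff takes n = ⌈−ln(1 − rB₀/P)/ln(1+r)⌉ = ⌈5.536⌉ = 6 payments; the last is £1,166.35.
Total paid = 5·£2,170.00 + £1,166.35 = £12,016.35.
Total interest = total paid − principal = £12,016.35 − £11,491.00 = £525.35.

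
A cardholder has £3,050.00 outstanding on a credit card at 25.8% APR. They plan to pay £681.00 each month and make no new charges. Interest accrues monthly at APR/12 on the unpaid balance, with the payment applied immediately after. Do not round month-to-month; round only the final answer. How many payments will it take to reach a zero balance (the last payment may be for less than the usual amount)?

Monthly rate r = 25.8%/12 = 2.15% = 0.0215.
Recurrence: B ← B·(1+r) − £681.00.
Month 1: interest £65.58; balance after payment £2,434.57.
Month 2: interest £52.34; balance after payment £1,805.92.
Month 3: interest £38.83; balance after payment £1,163.75.
Month 4: interest £25.02; balance after payment £507.77.
Month 5: interest £10.92; balance after payment £0.00.

5 months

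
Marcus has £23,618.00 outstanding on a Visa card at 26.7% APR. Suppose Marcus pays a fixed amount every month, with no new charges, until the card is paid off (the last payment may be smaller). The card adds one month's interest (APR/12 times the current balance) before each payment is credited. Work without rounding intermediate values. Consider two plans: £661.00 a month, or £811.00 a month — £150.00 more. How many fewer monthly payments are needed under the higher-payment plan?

Monthly rate r = 26.7%/12 = 2.225% = 0.02225.
At £661.00/mo: n = ⌈−ln(1 − rB₀/P)/ln(1+r)⌉ = 73 payments (last £10.57); total interest = total paid − £23,618.00 = £23,984.57.
At £811.00/mo: 48 payments (last £361.23); total interest £14,860.23.
Payments saved = 73 − 48 = 25.

25 fewer payments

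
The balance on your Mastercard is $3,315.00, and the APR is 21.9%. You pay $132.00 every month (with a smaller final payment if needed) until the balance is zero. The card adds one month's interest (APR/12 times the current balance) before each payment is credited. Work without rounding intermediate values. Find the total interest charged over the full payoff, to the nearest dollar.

$1,160

Monthly rate r = 21.9%/12 = 1.825% = 0.01825.
Payoff takes n = ⌈−ln(1 − rB₀/P)/ln(1+r)⌉ = ⌈33.899⌉ = 34 payments; the last is $118.83.
Total paid = 33·$132.00 + $118.83 = $4,474.83.
Total interest = total paid − principal = $4,474.83 − $3,315.00 = $1,159.83.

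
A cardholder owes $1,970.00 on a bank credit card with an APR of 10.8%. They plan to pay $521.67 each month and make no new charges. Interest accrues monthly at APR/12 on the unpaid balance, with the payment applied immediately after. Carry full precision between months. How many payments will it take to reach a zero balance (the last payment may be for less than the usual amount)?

4 months

Monthly rate r = 10.8%/12 = 0.9% = 0.009.
Recurrence: B ← B·(1+r) − $521.67.
Month 1: interest $17.73; balance after payment $1,466.06.
Month 2: interest $13.19; balance after payment $957.58.
Month 3: interest $8.62; balance after payment $444.53.
Month 4: interest $4.00; balance after payment $0.00.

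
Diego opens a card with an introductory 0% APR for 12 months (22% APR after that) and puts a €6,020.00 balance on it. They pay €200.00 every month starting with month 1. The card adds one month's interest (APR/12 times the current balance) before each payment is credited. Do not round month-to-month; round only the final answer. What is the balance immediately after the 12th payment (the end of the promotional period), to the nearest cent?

€3,620.00

Promo months 1–12 at r₀ = 0%/12 = 0; months 13+ at r₁ = 22%/12 = 0.0183333.
After month 12 (no interest yet): B = €6,020.00 − 12·€200.00 = €3,620.00.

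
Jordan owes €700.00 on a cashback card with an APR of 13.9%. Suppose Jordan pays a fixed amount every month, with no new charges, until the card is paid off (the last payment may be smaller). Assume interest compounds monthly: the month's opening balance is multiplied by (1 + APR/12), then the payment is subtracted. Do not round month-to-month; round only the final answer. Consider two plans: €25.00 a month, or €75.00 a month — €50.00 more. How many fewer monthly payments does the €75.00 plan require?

25 fewer payments

Monthly rate r = 13.9%/12 = 1.15833% = 0.0115833.
At €25.00/mo: n = ⌈−ln(1 − rB₀/P)/ln(1+r)⌉ = 35 payments (last €1.06); total interest = total paid − €700.00 = €151.06.
At €75.00/mo: 10 payments (last €70.12); total interest €45.12.
Payments saved = 35 − 10 = 25.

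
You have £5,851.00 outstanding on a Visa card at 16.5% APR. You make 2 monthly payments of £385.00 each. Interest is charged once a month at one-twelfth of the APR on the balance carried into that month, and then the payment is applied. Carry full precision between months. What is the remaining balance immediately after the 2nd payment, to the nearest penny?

£5,237.71

Monthly rate r = 16.5%/12 = 1.375% = 0.01375.
Each month: B ← B·(1+r) − £385.00.
Month 1: interest £80.45; balance after payment £5,546.45.
Month 2: interest £76.26; balance after payment £5,237.71.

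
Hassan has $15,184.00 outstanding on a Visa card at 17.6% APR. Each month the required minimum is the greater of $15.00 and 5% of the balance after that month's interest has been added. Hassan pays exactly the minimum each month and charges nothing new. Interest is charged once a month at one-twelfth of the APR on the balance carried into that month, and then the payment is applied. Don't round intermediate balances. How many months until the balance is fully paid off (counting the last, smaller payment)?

131 months

Monthly rate r = 17.6%/12 = 1.46667% = 0.0146667.
While 5% of the post-interest balance exceeds $15.00, each month B ← (B·(1+r))·(1 − 0.05), i.e. B shrinks by the factor (1+r)·0.95 = 0.96393.
This holds for months 1–108. Entering month 109 the balance is $287.38; 5% of the post-interest balance is now below $15.00, so the flat $15.00 minimum applies from here.
From month 109 a fixed $15.00 at rate r clears $287.38 in 23 more payments. Total: 108 + 23 = 131 months.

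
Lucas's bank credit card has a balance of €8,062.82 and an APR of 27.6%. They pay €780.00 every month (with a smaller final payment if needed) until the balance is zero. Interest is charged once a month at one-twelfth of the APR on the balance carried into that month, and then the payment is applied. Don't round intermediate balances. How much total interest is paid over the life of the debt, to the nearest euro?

Monthly rate r = 27.6%/12 = 2.3% = 0.023.
Payoff takes n = ⌈−ln(1 − rB₀/P)/ln(1+r)⌉ = ⌈11.939⌉ = 12 payments; the last is €732.71.
Total paid = 11·€780.00 + €732.71 = €9,312.71.
Total interest = total paid − principal = €9,312.71 − €8,062.82 = €1,249.89.

€1,250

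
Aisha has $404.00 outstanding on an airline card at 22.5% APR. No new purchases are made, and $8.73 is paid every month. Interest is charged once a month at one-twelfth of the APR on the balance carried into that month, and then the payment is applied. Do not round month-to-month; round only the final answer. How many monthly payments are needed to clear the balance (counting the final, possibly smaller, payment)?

109 months

Monthly rate r = 22.5%/12 = 1.875% = 0.01875.
Recurrence: B ← B·(1+r) − $8.73.
Month 1: interest $7.57; balance after payment $402.84.
Month 2: interest $7.55; balance after payment $401.67.
Closed form: n = −ln(1 − rB₀/P)/ln(1+r) = −ln(0.1323)/ln(1.01875) ≈ 108.884, so the balance reaches zero during payment 109.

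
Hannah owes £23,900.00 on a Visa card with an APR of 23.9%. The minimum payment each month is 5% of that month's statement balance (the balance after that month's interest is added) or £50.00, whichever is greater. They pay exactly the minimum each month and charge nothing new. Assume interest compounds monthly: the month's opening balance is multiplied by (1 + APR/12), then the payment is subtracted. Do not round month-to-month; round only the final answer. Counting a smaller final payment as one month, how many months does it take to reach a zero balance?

Monthly rate r = 23.9%/12 = 1.99167% = 0.0199167.
While 5% of the post-interest balance exceeds £50.00, each month B ← (B·(1+r))·(1 − 0.05), i.e. B shrinks by the factor (1+r)·0.95 = 0.96892.
This holds for months 1–102. Entering month 103 the balance is £954.56; 5% of the post-interest balance is now below £50.00, so the flat £50.00 minimum applies from here.
From month 103 a fixed £50.00 at rate r clears £954.56 in 25 more payments. Total: 102 + 25 = 127 months.

127 months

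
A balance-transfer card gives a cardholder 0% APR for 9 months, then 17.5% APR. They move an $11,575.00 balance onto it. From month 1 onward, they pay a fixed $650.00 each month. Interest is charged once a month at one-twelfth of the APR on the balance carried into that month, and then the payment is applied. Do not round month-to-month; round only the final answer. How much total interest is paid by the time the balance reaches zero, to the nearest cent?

$448.29

Promo months 1–9 at r₀ = 0%/12 = 0; months 10+ at r₁ = 17.5%/12 = 0.0145833.
After month 9 (no interest yet): B = $11,575.00 − 9·$650.00 = $5,725.00.
Then at r₁ with $650.00/mo: n₂ = −ln(1 − r₁·B/P)/ln(1+r₁) ≈ 9.50 → 10 more payments.
Total paid = 18·$650.00 + $323.29 = $12,023.29; interest = $12,023.29 − $11,575.00 = $448.29.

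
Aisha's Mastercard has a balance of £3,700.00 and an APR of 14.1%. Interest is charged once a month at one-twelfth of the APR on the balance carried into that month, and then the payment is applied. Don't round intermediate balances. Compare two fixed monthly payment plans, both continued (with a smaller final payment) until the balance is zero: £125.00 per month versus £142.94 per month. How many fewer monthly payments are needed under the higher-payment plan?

Monthly rate r = 14.1%/12 = 1.175% = 0.01175.
At £125.00/mo: n = ⌈−ln(1 − rB₀/P)/ln(1+r)⌉ = 37 payments (last £73.69); total interest = total paid − £3,700.00 = £873.69.
At £142.94/mo: 32 payments (last £6.06); total interest £737.20.
Payments saved = 37 − 32 = 5.

5 fewer payments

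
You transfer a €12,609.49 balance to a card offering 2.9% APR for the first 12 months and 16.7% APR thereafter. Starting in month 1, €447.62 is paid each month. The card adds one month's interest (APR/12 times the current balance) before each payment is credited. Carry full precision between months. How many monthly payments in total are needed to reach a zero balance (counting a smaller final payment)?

32 months

Promo months 1–12 at r₀ = 2.9%/12 = 0.00241667; months 13+ at r₁ = 16.7%/12 = 0.0139167.
After month 12: iterate B ← B·(1+r₀) − €447.62 for 12 months → €7,536.65.
Then at r₁ with €447.62/mo: n₂ = −ln(1 − r₁·B/P)/ln(1+r₁) ≈ 19.32 → 20 more payments.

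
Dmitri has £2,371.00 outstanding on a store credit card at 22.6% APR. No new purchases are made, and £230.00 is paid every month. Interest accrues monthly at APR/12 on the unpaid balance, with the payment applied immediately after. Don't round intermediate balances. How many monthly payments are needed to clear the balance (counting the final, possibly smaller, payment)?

12 months

Monthly rate r = 22.6%/12 = 1.88333% = 0.0188333.
Recurrence: B ← B·(1+r) − £230.00.
Month 1: interest £44.65; balance after payment £2,185.65.
Month 2: interest £41.16; balance after payment £1,996.82.
Closed form: n = −ln(1 − rB₀/P)/ln(1+r) = −ln(0.80585)/ln(1.01883) ≈ 11.569, so the balance reaches zero during payment 12.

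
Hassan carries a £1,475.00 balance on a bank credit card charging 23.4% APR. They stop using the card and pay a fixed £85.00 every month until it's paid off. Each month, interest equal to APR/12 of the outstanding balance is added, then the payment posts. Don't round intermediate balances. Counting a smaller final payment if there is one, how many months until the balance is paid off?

22 payments

Monthly rate r = 23.4%/12 = 1.95% = 0.0195.
Recurrence: B ← B·(1+r) − £85.00.
Month 1: interest £28.76; balance after payment £1,418.76.
Month 2: interest £27.67; balance after payment £1,361.43.
Closed form: n = −ln(1 − rB₀/P)/ln(1+r) = −ln(0.66162)/ln(1.0195) ≈ 21.389, so the balance reaches zero during payment 22.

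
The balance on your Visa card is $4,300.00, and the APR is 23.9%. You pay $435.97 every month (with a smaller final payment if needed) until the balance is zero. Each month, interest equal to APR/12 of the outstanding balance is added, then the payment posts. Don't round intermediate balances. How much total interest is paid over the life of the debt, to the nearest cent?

$535.21

Monthly rate r = 23.9%/12 = 1.99167% = 0.0199167.
Payoff takes n = ⌈−ln(1 − rB₀/P)/ln(1+r)⌉ = ⌈11.090⌉ = 12 payments; the last is $39.54.
Total paid = 11·$435.97 + $39.54 = $4,835.21.
Total interest = total paid − principal = $4,835.21 − $4,300.00 = $535.21.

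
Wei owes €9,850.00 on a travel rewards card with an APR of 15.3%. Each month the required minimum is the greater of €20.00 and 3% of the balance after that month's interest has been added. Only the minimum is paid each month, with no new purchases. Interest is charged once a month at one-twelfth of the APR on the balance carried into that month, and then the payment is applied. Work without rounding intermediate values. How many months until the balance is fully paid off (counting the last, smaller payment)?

Monthly rate r = 15.3%/12 = 1.275% = 0.01275.
While 3% of the post-interest balance exceeds €20.00, each month B ← (B·(1+r))·(1 − 0.03), i.e. B shrinks by the factor (1+r)·0.97 = 0.98237.
This holds for months 1–153. Entering month 154 the balance is €647.67; 3% of the post-interest balance is now below €20.00, so the flat €20.00 minimum applies from here.
From month 154 a fixed €20.00 at rate r clears €647.67 in 43 more payments. Total: 153 + 43 = 196 months.

196 months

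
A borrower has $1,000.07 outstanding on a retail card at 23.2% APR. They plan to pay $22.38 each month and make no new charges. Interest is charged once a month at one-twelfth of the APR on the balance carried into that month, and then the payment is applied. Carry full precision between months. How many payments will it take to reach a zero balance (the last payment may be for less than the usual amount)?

105 payments

Monthly rate r = 23.2%/12 = 1.93333% = 0.0193333.
Recurrence: B ← B·(1+r) − $22.38.
Month 1: interest $19.33; balance after payment $997.02.
Month 2: interest $19.28; balance after payment $993.92.
Closed form: n = −ln(1 − rB₀/P)/ln(1+r) = −ln(0.13607)/ln(1.01933) ≈ 104.161, so the balance reaches zero during payment 105.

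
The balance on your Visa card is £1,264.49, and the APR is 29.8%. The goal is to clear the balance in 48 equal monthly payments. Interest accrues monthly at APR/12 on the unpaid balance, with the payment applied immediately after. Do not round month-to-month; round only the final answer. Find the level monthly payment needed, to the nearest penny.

£45.38

Monthly rate r = 29.8%/12 = 2.48333% = 0.0248333.
Level-payment amortization: P = B₀·r / (1 − (1+r)^(−n)) = 1264.49·0.0248333 / (1 − 1.02483^(−48)).
Denominator 1 − (1+r)^(−48) = 0.691933587.
P = 31.4015 / 0.691933587 ≈ 45.38.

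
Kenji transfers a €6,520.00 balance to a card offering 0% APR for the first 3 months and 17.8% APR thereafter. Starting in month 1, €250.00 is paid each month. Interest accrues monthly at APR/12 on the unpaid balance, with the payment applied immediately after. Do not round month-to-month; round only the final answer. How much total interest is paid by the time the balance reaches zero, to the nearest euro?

€1,346

Promo months 1–3 at r₀ = 0%/12 = 0; months 4+ at r₁ = 17.8%/12 = 0.0148333.
After month 3 (no interest yet): B = €6,520.00 − 3·€250.00 = €5,770.00.
Then at r₁ with €250.00/mo: n₂ = −ln(1 − r₁·B/P)/ln(1+r₁) ≈ 28.46 → 29 more payments.
Total paid = 31·€250.00 + €115.99 = €7,865.99; interest = €7,865.99 − €6,520.00 = €1,345.99.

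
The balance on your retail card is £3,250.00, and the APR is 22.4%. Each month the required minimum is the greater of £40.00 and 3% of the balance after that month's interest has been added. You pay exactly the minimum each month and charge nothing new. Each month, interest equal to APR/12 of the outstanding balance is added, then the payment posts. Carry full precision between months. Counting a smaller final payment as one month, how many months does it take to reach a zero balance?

Monthly rate r = 22.4%/12 = 1.86667% = 0.0186667.
While 3% of the post-interest balance exceeds £40.00, each month B ← (B·(1+r))·(1 − 0.03), i.e. B shrinks by the factor (1+r)·0.97 = 0.98811.
This holds for months 1–77. Entering month 78 the balance is £1,293.54; 3% of the post-interest balance is now below £40.00, so the flat £40.00 minimum applies from here.
From month 78 a fixed £40.00 at rate r clears £1,293.54 in 51 more payments. Total: 77 + 51 = 128 months.

128 months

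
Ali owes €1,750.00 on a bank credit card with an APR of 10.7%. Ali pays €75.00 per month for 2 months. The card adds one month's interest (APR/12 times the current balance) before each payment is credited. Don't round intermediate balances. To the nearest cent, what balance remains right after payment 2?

€1,630.68

Monthly rate r = 10.7%/12 = 0.891667% = 0.00891667.
Each month: B ← B·(1+r) − €75.00.
Month 1: interest €15.60; balance after payment €1,690.60.
Month 2: interest €15.07; balance after payment €1,630.68.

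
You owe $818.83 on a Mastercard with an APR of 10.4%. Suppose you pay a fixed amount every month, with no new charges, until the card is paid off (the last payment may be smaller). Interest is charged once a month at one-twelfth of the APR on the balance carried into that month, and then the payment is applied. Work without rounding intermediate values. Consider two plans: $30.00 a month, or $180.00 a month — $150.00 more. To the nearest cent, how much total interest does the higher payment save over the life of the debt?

Monthly rate r = 10.4%/12 = 0.866667% = 0.00866667.
At $30.00/mo: n = ⌈−ln(1 − rB₀/P)/ln(1+r)⌉ = 32 payments (last $8.37); total interest = total paid − $818.83 = $119.54.
At $180.00/mo: 5 payments (last $119.20); total interest $20.37.
Interest saved = $119.54 − $20.37 = $99.17.

$99.17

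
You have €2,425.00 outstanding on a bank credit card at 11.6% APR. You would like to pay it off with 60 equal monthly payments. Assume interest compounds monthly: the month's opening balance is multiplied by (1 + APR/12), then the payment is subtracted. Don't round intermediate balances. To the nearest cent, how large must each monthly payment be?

€53.45

Monthly rate r = 11.6%/12 = 0.966667% = 0.00966667.
Level-payment amortization: P = B₀·r / (1 − (1+r)^(−n)) = 2425.00·0.00966667 / (1 − 1.00967^(−60)).
Denominator 1 − (1+r)^(−60) = 0.43853992.
P = 23.4417 / 0.43853992 ≈ 53.45.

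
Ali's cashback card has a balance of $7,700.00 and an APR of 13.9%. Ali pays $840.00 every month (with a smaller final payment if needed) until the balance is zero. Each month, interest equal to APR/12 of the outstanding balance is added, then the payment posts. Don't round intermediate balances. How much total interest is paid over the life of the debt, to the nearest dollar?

$488

Monthly rate r = 13.9%/12 = 1.15833% = 0.0115833.
Payoff takes n = ⌈−ln(1 − rB₀/P)/ln(1+r)⌉ = ⌈9.747⌉ = 10 payments; the last is $628.22.
Total paid = 9·$840.00 + $628.22 = $8,188.22.
Total interest = total paid − principal = $8,188.22 − $7,700.00 = $488.22.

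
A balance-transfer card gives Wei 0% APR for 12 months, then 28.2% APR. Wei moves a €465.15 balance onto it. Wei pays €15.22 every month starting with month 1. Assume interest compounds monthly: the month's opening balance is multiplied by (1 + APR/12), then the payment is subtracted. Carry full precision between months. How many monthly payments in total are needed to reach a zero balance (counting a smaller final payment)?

37 months

Promo months 1–12 at r₀ = 0%/12 = 0; months 13+ at r₁ = 28.2%/12 = 0.0235.
After month 12 (no interest yet): B = €465.15 − 12·€15.22 = €282.51.
Then at r₁ with €15.22/mo: n₂ = −ln(1 − r₁·B/P)/ln(1+r₁) ≈ 24.67 → 25 more payments.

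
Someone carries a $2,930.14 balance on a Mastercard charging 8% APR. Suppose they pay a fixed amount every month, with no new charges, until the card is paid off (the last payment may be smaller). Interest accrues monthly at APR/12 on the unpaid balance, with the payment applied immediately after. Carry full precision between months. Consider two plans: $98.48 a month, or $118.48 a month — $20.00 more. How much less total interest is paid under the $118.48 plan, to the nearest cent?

Monthly rate r = 8%/12 = 0.666667% = 0.00666667.
At $98.48/mo: n = ⌈−ln(1 − rB₀/P)/ln(1+r)⌉ = 34 payments (last $27.08); total interest = total paid − $2,930.14 = $346.78.
At $118.48/mo: 28 payments (last $13.77); total interest $282.59.
Interest saved = $346.78 − $282.59 = $64.19.

$64.19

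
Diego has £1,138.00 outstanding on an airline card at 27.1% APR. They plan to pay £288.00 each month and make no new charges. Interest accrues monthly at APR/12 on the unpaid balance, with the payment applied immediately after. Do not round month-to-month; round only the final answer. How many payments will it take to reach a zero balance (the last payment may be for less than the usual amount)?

Monthly rate r = 27.1%/12 = 2.25833% = 0.0225833.
Recurrence: B ← B·(1+r) − £288.00.
Month 1: interest £25.70; balance after payment £875.70.
Month 2: interest £19.78; balance after payment £607.48.
Month 3: interest £13.72; balance after payment £333.19.
Month 4: interest £7.52; balance after payment £52.72.
Month 5: interest £1.19; balance after payment £0.00.

5 months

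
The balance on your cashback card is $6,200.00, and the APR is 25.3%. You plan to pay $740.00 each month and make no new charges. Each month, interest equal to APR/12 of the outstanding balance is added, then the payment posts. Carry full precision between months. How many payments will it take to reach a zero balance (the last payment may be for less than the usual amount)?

Monthly rate r = 25.3%/12 = 2.10833% = 0.0210833.
Recurrence: B ← B·(1+r) − $740.00.
Month 1: interest $130.72; balance after payment $5,590.72.
Month 2: interest $117.87; balance after payment $4,968.59.
Closed form: n = −ln(1 − rB₀/P)/ln(1+r) = −ln(0.82336)/ln(1.02108) ≈ 9.316, so the balance reaches zero during payment 10.

10 payments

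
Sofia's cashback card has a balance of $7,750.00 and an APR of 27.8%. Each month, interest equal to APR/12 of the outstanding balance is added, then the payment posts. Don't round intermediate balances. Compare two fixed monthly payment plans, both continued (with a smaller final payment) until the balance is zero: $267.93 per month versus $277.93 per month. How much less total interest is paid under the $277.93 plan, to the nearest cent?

Monthly rate r = 27.8%/12 = 2.31667% = 0.0231667.
At $267.93/mo: n = ⌈−ln(1 − rB₀/P)/ln(1+r)⌉ = 49 payments (last $113.89); total interest = total paid − $7,750.00 = $5,224.53.
At $277.93/mo: 46 payments (last $95.85); total interest $4,852.70.
Interest saved = $5,224.53 − $4,852.70 = $371.83.

$371.83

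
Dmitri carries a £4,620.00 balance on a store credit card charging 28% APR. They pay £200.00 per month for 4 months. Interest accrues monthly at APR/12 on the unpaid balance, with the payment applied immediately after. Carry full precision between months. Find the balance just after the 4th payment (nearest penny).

£4,238.09

Monthly rate r = 28%/12 = 2.33333% = 0.0233333.
Each month: B ← B·(1+r) − £200.00.
Month 1: interest £107.80; balance after payment £4,527.80.
Month 2: interest £105.65; balance after payment £4,433.45.
Month 3: interest £103.45; balance after payment £4,336.90.
Month 4: interest £101.19; balance after payment £4,238.09.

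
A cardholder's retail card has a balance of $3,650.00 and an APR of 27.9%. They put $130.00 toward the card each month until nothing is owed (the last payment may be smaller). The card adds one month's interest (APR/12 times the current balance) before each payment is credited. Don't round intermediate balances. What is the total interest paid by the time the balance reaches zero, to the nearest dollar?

Monthly rate r = 27.9%/12 = 2.325% = 0.02325.
Payoff takes n = ⌈−ln(1 − rB₀/P)/ln(1+r)⌉ = ⌈46.025⌉ = 47 payments; the last is $3.23.
Total paid = 46·$130.00 + $3.23 = $5,983.23.
Total interest = total paid − principal = $5,983.23 − $3,650.00 = $2,333.23.

$2,333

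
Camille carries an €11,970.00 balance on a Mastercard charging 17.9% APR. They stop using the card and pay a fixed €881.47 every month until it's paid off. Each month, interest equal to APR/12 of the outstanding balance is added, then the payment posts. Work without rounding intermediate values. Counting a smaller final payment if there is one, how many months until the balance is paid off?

16 payments

Monthly rate r = 17.9%/12 = 1.49167% = 0.0149167.
Recurrence: B ← B·(1+r) − €881.47.
Month 1: interest €178.55; balance after payment €11,267.08.
Month 2: interest €168.07; balance after payment €10,553.68.
Closed form: n = −ln(1 − rB₀/P)/ln(1+r) = −ln(0.79744)/ln(1.01492) ≈ 15.287, so the balance reaches zero during payment 16.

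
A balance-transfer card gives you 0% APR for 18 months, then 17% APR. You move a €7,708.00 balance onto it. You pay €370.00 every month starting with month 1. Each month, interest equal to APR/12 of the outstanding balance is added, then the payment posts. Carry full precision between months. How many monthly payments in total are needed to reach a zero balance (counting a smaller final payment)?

21 payments

Promo months 1–18 at r₀ = 0%/12 = 0; months 19+ at r₁ = 17%/12 = 0.0141667.
After month 18 (no interest yet): B = €7,708.00 − 18·€370.00 = €1,048.00.
Then at r₁ with €370.00/mo: n₂ = −ln(1 − r₁·B/P)/ln(1+r₁) ≈ 2.91 → 3 more payments.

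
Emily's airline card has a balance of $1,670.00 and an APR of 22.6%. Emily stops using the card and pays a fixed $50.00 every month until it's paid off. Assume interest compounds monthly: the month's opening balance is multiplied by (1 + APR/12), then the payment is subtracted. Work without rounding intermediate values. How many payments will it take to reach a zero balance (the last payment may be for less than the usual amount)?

54 months

Monthly rate r = 22.6%/12 = 1.88333% = 0.0188333.
Recurrence: B ← B·(1+r) − $50.00.
Month 1: interest $31.45; balance after payment $1,651.45.
Month 2: interest $31.10; balance after payment $1,632.55.
Closed form: n = −ln(1 − rB₀/P)/ln(1+r) = −ln(0.37097)/ln(1.01883) ≈ 53.148, so the balance reaches zero during payment 54.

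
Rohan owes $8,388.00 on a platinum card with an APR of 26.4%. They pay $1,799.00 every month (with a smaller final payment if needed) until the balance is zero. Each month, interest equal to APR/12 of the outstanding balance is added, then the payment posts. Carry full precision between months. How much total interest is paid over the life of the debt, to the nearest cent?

$559.60

Monthly rate r = 26.4%/12 = 2.2% = 0.022.
Payoff takes n = ⌈−ln(1 − rB₀/P)/ln(1+r)⌉ = ⌈4.973⌉ = 5 payments; the last is $1,751.60.
Total paid = 4·$1,799.00 + $1,751.60 = $8,947.60.
Total interest = total paid − principal = $8,947.60 − $8,388.00 = $559.60.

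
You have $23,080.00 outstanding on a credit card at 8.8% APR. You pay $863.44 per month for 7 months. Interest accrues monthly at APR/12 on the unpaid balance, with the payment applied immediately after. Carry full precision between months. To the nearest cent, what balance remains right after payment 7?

Monthly rate r = 8.8%/12 = 0.733333% = 0.00733333.
Each month: B ← B·(1+r) − $863.44.
Month 1: interest $169.25; balance after payment $22,385.81.
Month 2: interest $164.16; balance after payment $21,686.54.
Month 3: interest $159.03; balance after payment $20,982.13.
Month 4: interest $153.87; balance after payment $20,272.56.
Month 5: interest $148.67; balance after payment $19,557.78.
Month 6: interest $143.42; balance after payment $18,837.77.
Month 7: interest $138.14; balance after payment $18,112.47.

$18,112.47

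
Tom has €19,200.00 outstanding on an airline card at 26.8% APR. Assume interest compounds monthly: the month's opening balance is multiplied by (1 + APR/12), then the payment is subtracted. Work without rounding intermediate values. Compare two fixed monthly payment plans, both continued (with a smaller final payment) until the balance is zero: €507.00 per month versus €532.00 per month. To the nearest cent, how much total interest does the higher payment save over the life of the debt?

€3,406.59

Monthly rate r = 26.8%/12 = 2.23333% = 0.0223333.
At €507.00/mo: n = ⌈−ln(1 − rB₀/P)/ln(1+r)⌉ = 85 payments (last €319.98); total interest = total paid − €19,200.00 = €23,707.98.
At €532.00/mo: 75 payments (last €133.39); total interest €20,301.39.
Interest saved = €23,707.98 − €20,301.39 = €3,406.59.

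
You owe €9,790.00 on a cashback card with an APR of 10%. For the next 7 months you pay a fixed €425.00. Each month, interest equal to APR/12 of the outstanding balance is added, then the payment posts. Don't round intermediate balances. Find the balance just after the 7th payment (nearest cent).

Monthly rate r = 10%/12 = 0.833333% = 0.00833333.
Each month: B ← B·(1+r) − €425.00.
Month 1: interest €81.58; balance after payment €9,446.58.
Month 2: interest €78.72; balance after payment €9,100.30.
Month 3: interest €75.84; balance after payment €8,751.14.
Month 4: interest €72.93; balance after payment €8,399.07.
Month 5: interest €69.99; balance after payment €8,044.06.
Month 6: interest €67.03; balance after payment €7,686.09.
Month 7: interest €64.05; balance after payment €7,325.14.

€7,325.14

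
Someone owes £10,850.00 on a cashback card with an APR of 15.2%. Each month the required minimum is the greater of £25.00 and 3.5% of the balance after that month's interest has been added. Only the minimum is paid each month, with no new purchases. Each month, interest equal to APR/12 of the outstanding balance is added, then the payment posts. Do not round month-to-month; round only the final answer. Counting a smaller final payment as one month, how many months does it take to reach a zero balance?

154 months

Monthly rate r = 15.2%/12 = 1.26667% = 0.0126667.
While 3.5% of the post-interest balance exceeds £25.00, each month B ← (B·(1+r))·(1 − 0.035), i.e. B shrinks by the factor (1+r)·0.965 = 0.97722.
This holds for months 1–119. Entering month 120 the balance is £699.35; 3.5% of the post-interest balance is now below £25.00, so the flat £25.00 minimum applies from here.
From month 120 a fixed £25.00 at rate r clears £699.35 in 35 more payments. Total: 119 + 35 = 154 months.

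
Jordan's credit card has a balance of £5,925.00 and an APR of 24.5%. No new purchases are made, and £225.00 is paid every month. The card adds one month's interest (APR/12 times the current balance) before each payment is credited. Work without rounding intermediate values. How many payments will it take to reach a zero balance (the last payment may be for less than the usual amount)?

39 months

Monthly rate r = 24.5%/12 = 2.04167% = 0.0204167.
Recurrence: B ← B·(1+r) − £225.00.
Month 1: interest £120.97; balance after payment £5,820.97.
Month 2: interest £118.84; balance after payment £5,714.81.
Closed form: n = −ln(1 − rB₀/P)/ln(1+r) = −ln(0.46236)/ln(1.02042) ≈ 38.168, so the balance reaches zero during payment 39.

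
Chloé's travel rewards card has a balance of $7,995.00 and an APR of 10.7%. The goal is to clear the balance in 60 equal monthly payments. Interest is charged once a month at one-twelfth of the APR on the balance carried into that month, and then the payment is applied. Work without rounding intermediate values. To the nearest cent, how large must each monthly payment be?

Monthly rate r = 10.7%/12 = 0.891667% = 0.00891667.
Level-payment amortization: P = B₀·r / (1 − (1+r)^(−n)) = 7995.00·0.00891667 / (1 − 1.00892^(−60)).
Denominator 1 − (1+r)^(−60) = 0.412940368.
P = 71.2887 / 0.412940368 ≈ 172.64.

$172.64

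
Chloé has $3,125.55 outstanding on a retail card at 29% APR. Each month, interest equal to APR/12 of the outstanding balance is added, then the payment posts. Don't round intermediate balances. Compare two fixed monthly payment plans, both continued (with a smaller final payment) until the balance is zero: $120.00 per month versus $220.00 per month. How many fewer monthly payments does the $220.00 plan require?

Monthly rate r = 29%/12 = 2.41667% = 0.0241667.
At $120.00/mo: n = ⌈−ln(1 − rB₀/P)/ln(1+r)⌉ = 42 payments (last $69.29); total interest = total paid − $3,125.55 = $1,863.74.
At $220.00/mo: 18 payments (last $135.47); total interest $749.92.
Payments saved = 42 − 18 = 24.

24 fewer payments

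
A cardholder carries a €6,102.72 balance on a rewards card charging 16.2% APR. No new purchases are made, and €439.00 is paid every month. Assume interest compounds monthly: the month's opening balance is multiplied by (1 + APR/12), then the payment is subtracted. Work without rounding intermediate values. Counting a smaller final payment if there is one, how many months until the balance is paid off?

16 months

Monthly rate r = 16.2%/12 = 1.35% = 0.0135.
Recurrence: B ← B·(1+r) − €439.00.
Month 1: interest €82.39; balance after payment €5,746.11.
Month 2: interest €77.57; balance after payment €5,384.68.
Closed form: n = −ln(1 − rB₀/P)/ln(1+r) = −ln(0.81233)/ln(1.0135) ≈ 15.500, so the balance reaches zero during payment 16.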